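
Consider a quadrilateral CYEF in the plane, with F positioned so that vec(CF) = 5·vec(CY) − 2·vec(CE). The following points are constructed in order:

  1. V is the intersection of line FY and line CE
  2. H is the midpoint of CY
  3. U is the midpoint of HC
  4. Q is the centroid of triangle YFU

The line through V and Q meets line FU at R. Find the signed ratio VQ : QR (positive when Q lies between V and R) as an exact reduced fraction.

VQ:QR = 11/4

Set C = (0, 0), Y = (1, 0), E = (0, 1), F = (5, -2); any affine frame gives the same invariant.
1. V is the intersection of line FY and line CE ⇒ V = (0, 1/2)
2. H is the midpoint of CY ⇒ H = (1/2, 0)
3. U is the midpoint of HC ⇒ U = (1/4, 0)
4. Q is the centroid of triangle YFU ⇒ Q = (25/12, -2/3)
line VQ meets FU at R = (125/44, -12/11)
Q = V + t·(R−V) with t = 11/15, so VQ:QR = 11/15:4/15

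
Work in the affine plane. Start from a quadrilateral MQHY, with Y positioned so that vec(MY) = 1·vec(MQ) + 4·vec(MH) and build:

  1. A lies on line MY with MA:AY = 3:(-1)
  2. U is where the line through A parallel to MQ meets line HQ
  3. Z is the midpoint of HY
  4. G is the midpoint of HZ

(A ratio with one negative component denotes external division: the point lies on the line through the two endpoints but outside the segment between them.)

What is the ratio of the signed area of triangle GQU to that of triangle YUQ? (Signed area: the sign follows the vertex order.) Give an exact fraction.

[GQU]:[YUQ] = -1/4

Choose coordinates M = (0, 0), Q = (1, 0), H = (0, 1), Y = (1, 4).
1. A lies on line MY with MA:AY = 3:(-1) ⇒ A = (3/2, 6)
2. U is where the line through A parallel to MQ meets line HQ ⇒ U = (-5, 6)
3. Z is the midpoint of HY ⇒ Z = (1/2, 5/2)
4. G is the midpoint of HZ ⇒ G = (1/4, 7/4)
2·[GQU] = -6, 2·[YUQ] = 24
[GQU]:[YUQ] = -6:24 = -1/4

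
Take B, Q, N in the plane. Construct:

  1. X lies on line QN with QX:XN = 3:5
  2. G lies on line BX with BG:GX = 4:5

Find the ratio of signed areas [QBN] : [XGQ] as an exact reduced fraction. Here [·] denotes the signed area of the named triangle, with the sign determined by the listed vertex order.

Work in coordinates with B = (0, 0), Q = (1, 0), N = (0, 1).
1. X lies on line QN with QX:XN = 3:5 ⇒ X = (5/8, 3/8)
2. G lies on line BX with BG:GX = 4:5 ⇒ G = (5/18, 1/6)
2·[QBN] = -1, 2·[XGQ] = 5/24
[QBN]:[XGQ] = -1:5/24 = -24/5

[QBN]:[XGQ] = -24/5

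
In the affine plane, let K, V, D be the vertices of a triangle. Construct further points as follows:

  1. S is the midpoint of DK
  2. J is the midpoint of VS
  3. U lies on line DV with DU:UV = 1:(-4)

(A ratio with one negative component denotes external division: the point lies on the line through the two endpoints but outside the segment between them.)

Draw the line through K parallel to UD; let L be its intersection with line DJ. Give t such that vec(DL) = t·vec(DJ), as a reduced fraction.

t = 4

Set K = (0, 0), V = (1, 0), D = (0, 1); any affine frame gives the same invariant.
1. S is the midpoint of DK ⇒ S = (0, 1/2)
2. J is the midpoint of VS ⇒ J = (1/2, 1/4)
3. U lies on line DV with DU:UV = 1:(-4) ⇒ U = (-1/3, 4/3)
through K parallel to UD: direction (1/3, -1/3); meets DJ at L = (2, -2)
L = D + t·(J−D) with t = 4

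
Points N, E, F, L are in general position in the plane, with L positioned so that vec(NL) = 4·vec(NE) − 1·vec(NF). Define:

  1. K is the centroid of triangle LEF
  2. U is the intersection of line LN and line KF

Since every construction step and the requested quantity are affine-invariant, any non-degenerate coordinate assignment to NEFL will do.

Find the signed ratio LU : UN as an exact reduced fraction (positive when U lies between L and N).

Set N = (0, 0), E = (1, 0), F = (0, 1), L = (4, -1); any affine frame gives the same invariant.
1. K is the centroid of triangle LEF ⇒ K = (5/3, 0)
2. U is the intersection of line LN and line KF ⇒ U = (20/7, -5/7)
U = L + t·(N−L) with t = 2/7, so LU:UN = t:(1−t) = 2/7:5/7

LU:UN = 2/5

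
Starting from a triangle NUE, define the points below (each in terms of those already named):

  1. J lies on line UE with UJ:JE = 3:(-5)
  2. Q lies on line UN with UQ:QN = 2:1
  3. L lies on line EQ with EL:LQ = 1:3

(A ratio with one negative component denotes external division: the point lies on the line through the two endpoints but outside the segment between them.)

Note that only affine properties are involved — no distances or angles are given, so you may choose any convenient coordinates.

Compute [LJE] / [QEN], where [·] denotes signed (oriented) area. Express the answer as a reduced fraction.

Assign N = (0, 0), U = (1, 0), E = (0, 1) — the answer is frame-independent, so this choice is without loss of generality.
1. J lies on line UE with UJ:JE = 3:(-5) ⇒ J = (5/2, -3/2)
2. Q lies on line UN with UQ:QN = 2:1 ⇒ Q = (1/3, 0)
3. L lies on line EQ with EL:LQ = 1:3 ⇒ L = (1/12, 3/4)
2·[LJE] = 5/12, 2·[QEN] = 1/3
[LJE]:[QEN] = 5/12:1/3 = 5/4

[LJE]:[QEN] = 5/4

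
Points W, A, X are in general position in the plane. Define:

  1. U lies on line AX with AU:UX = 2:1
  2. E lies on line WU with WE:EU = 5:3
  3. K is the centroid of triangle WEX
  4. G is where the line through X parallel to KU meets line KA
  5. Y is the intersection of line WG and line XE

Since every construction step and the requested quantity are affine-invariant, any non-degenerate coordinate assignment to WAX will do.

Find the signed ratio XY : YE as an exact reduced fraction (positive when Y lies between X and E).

Choose coordinates W = (0, 0), A = (1, 0), X = (0, 1).
1. U lies on line AX with AU:UX = 2:1 ⇒ U = (1/3, 2/3)
2. E lies on line WU with WE:EU = 5:3 ⇒ E = (5/24, 5/12)
3. K is the centroid of triangle WEX ⇒ K = (5/72, 17/36)
4. G is where the line through X parallel to KU meets line KA ⇒ G = (-19/48, 17/24)
5. Y is the intersection of line WG and line XE ⇒ Y = (95/96, -85/48)
Y = X + t·(E−X) with t = 19/4, so XY:YE = t:(1−t) = 19/4:-15/4

XY:YE = -19/15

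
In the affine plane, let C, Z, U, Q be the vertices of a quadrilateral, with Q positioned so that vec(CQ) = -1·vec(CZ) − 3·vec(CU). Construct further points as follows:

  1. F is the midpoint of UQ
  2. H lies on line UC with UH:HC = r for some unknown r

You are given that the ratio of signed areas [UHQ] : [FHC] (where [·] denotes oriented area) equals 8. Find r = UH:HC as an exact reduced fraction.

r = 4

Choose coordinates C = (0, 0), Z = (1, 0), U = (0, 1), Q = (-1, -3).
1. F is the midpoint of UQ ⇒ F = (-1/2, -1)
2. With UH:HC = r, write λ = r/(r+1) so H = U + λ·(C−U); H is affine-linear in λ
Every point depending on H is an affine combination of H and λ-independent points, so each such coordinate is linear in λ; the λ² term in each signed area is a multiple of (C−U)×(C−U) = 0, so 2·[UHQ] and 2·[FHC] are each linear in λ. Evaluating at λ=0 and λ=1:
  2·[UHQ] = −λ,   2·[FHC] = 1/2·λ − 1/2
So [UHQ]:[FHC] = (−λ) / (1/2·λ − 1/2). Setting this equal to 8:
  −λ = 8·(1/2·λ − 1/2)  ⇒  λ = 4/5
Then r = λ/(1−λ) = (4/5)/(1/5) = 4. Check: with r = 4, H = (0, 1/5) and [UHQ]:[FHC] = 8 as required.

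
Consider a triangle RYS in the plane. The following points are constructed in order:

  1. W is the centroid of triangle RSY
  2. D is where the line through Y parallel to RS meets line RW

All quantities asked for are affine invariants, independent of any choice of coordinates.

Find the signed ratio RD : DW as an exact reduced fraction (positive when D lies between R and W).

Assign R = (0, 0), Y = (1, 0), S = (0, 1) — the answer is frame-independent, so this choice is without loss of generality.
1. W is the centroid of triangle RSY ⇒ W = (1/3, 1/3)
2. D is where the line through Y parallel to RS meets line RW ⇒ D = (1, 1)
D = R + t·(W−R) with t = 3, so RD:DW = t:(1−t) = 3:-2

RD:DW = -3/2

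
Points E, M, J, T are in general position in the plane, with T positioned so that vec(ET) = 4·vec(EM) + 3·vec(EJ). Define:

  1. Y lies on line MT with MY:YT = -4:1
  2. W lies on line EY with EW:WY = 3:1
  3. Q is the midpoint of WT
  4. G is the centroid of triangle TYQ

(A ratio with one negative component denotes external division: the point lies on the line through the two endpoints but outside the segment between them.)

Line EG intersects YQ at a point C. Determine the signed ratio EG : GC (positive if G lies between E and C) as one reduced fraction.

Work in coordinates with E = (0, 0), M = (1, 0), J = (0, 1), T = (4, 3).
1. Y lies on line MT with MY:YT = -4:1 ⇒ Y = (5, 4)
2. W lies on line EY with EW:WY = 3:1 ⇒ W = (15/4, 3)
3. Q is the midpoint of WT ⇒ Q = (31/8, 3)
4. G is the centroid of triangle TYQ ⇒ G = (103/24, 10/3)
line EG meets YQ at C = (103/26, 40/13)
G = E + t·(C−E) with t = 13/12, so EG:GC = 13/12:-1/12

EG:GC = -13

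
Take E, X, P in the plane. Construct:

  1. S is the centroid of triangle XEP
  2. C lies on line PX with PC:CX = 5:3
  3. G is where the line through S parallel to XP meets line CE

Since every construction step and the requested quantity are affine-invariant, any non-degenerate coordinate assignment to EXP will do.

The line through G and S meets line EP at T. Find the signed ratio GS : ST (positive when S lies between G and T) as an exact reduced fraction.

Assign E = (0, 0), X = (1, 0), P = (0, 1) — the answer is frame-independent, so this choice is without loss of generality.
1. S is the centroid of triangle XEP ⇒ S = (1/3, 1/3)
2. C lies on line PX with PC:CX = 5:3 ⇒ C = (5/8, 3/8)
3. G is where the line through S parallel to XP meets line CE ⇒ G = (5/12, 1/4)
line GS meets EP at T = (0, 2/3)
S = G + t·(T−G) with t = 1/5, so GS:ST = 1/5:4/5

GS:ST = 1/4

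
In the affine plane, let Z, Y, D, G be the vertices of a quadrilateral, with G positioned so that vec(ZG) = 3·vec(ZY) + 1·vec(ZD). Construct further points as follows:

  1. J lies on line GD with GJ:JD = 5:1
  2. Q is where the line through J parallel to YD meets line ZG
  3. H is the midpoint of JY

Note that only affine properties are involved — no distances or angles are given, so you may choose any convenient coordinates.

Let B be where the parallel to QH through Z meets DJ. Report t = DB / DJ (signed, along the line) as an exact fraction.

t = -6

Set Z = (0, 0), Y = (1, 0), D = (0, 1), G = (3, 1); any affine frame gives the same invariant.
1. J lies on line GD with GJ:JD = 5:1 ⇒ J = (1/2, 1)
2. Q is where the line through J parallel to YD meets line ZG ⇒ Q = (9/8, 3/8)
3. H is the midpoint of JY ⇒ H = (3/4, 1/2)
through Z parallel to QH: direction (-3/8, 1/8); meets DJ at B = (-3, 1)
B = D + t·(J−D) with t = -6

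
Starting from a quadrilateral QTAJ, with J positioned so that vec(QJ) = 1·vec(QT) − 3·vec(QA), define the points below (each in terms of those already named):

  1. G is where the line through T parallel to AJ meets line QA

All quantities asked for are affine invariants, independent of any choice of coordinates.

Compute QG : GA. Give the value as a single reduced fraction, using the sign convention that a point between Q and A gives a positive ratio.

QG:GA = -4/3

Work in coordinates with Q = (0, 0), T = (1, 0), A = (0, 1), J = (1, -3).
1. G is where the line through T parallel to AJ meets line QA ⇒ G = (0, 4)
G = Q + t·(A−Q) with t = 4, so QG:GA = t:(1−t) = 4:-3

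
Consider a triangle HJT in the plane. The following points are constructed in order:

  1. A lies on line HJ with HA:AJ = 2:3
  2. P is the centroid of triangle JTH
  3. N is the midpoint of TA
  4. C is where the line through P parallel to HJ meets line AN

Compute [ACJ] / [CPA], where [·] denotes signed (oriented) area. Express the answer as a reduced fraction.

[ACJ]:[CPA] = 9

Choose coordinates H = (0, 0), J = (1, 0), T = (0, 1).
1. A lies on line HJ with HA:AJ = 2:3 ⇒ A = (2/5, 0)
2. P is the centroid of triangle JTH ⇒ P = (1/3, 1/3)
3. N is the midpoint of TA ⇒ N = (1/5, 1/2)
4. C is where the line through P parallel to HJ meets line AN ⇒ C = (4/15, 1/3)
2·[ACJ] = -1/5, 2·[CPA] = -1/45
[ACJ]:[CPA] = -1/5:-1/45 = 9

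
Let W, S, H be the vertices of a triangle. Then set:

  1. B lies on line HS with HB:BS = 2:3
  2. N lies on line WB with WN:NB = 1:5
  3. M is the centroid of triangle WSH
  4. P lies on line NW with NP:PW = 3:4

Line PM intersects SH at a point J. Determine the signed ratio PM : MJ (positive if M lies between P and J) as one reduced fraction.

PM:MJ = 12/7

Choose coordinates W = (0, 0), S = (1, 0), H = (0, 1).
1. B lies on line HS with HB:BS = 2:3 ⇒ B = (2/5, 3/5)
2. N lies on line WB with WN:NB = 1:5 ⇒ N = (1/15, 1/10)
3. M is the centroid of triangle WSH ⇒ M = (1/3, 1/3)
4. P lies on line NW with NP:PW = 3:4 ⇒ P = (4/105, 2/35)
line PM meets SH at J = (91/180, 89/180)
M = P + t·(J−P) with t = 12/19, so PM:MJ = 12/19:7/19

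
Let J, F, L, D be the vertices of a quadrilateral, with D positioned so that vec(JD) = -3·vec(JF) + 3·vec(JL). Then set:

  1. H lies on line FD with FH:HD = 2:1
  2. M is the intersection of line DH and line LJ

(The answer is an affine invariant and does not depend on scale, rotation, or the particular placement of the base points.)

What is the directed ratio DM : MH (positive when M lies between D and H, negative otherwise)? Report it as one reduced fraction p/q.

DM:MH = -9/5

Assign J = (0, 0), F = (1, 0), L = (0, 1), D = (-3, 3) — the answer is frame-independent, so this choice is without loss of generality.
1. H lies on line FD with FH:HD = 2:1 ⇒ H = (-5/3, 2)
2. M is the intersection of line DH and line LJ ⇒ M = (0, 3/4)
M = D + t·(H−D) with t = 9/4, so DM:MH = t:(1−t) = 9/4:-5/4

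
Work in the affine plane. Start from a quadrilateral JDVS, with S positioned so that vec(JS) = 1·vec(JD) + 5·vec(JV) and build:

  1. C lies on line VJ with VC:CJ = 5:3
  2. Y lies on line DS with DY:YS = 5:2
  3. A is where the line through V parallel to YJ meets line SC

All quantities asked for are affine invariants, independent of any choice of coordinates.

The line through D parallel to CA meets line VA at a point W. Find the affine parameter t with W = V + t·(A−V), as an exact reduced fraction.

t = 9

Assign J = (0, 0), D = (1, 0), V = (0, 1), S = (1, 5) — the answer is frame-independent, so this choice is without loss of generality.
1. C lies on line VJ with VC:CJ = 5:3 ⇒ C = (0, 3/8)
2. Y lies on line DS with DY:YS = 5:2 ⇒ Y = (1, 25/7)
3. A is where the line through V parallel to YJ meets line SC ⇒ A = (35/59, 184/59)
through D parallel to CA: direction (35/59, 1295/472); meets VA at W = (315/59, 1184/59)
W = V + t·(A−V) with t = 9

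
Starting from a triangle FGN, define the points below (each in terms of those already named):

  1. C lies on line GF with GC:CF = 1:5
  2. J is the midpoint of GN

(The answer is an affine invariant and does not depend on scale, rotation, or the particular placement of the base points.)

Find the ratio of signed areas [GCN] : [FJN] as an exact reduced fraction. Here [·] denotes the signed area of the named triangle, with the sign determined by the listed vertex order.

[GCN]:[FJN] = -1/3

Work in coordinates with F = (0, 0), G = (1, 0), N = (0, 1).
1. C lies on line GF with GC:CF = 1:5 ⇒ C = (5/6, 0)
2. J is the midpoint of GN ⇒ J = (1/2, 1/2)
2·[GCN] = -1/6, 2·[FJN] = 1/2
[GCN]:[FJN] = -1/6:1/2 = -1/3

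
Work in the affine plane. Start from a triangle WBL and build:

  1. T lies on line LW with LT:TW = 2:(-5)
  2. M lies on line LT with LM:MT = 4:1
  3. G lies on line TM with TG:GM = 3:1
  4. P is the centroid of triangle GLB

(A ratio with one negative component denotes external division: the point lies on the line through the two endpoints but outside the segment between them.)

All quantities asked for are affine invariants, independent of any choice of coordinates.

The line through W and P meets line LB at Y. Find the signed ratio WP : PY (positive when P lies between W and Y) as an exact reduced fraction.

Set W = (0, 0), B = (1, 0), L = (0, 1); any affine frame gives the same invariant.
1. T lies on line LW with LT:TW = 2:(-5) ⇒ T = (0, 5/3)
2. M lies on line LT with LM:MT = 4:1 ⇒ M = (0, 23/15)
3. G lies on line TM with TG:GM = 3:1 ⇒ G = (0, 47/30)
4. P is the centroid of triangle GLB ⇒ P = (1/3, 77/90)
line WP meets LB at Y = (30/107, 77/107)
P = W + t·(Y−W) with t = 107/90, so WP:PY = 107/90:-17/90

WP:PY = -107/17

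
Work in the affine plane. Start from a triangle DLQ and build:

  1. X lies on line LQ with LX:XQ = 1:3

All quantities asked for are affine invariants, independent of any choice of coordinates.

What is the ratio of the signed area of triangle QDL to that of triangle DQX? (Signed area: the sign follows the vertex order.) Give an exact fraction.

Choose coordinates D = (0, 0), L = (1, 0), Q = (0, 1).
1. X lies on line LQ with LX:XQ = 1:3 ⇒ X = (3/4, 1/4)
2·[QDL] = 1, 2·[DQX] = -3/4
[QDL]:[DQX] = 1:-3/4 = -4/3

[QDL]:[DQX] = -4/3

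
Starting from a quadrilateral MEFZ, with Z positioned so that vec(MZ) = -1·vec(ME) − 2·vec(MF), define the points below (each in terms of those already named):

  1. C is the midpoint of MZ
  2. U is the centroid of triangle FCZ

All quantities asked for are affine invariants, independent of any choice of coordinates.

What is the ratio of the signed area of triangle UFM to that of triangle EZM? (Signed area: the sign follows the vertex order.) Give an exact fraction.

Set M = (0, 0), E = (1, 0), F = (0, 1), Z = (-1, -2); any affine frame gives the same invariant.
1. C is the midpoint of MZ ⇒ C = (-1/2, -1)
2. U is the centroid of triangle FCZ ⇒ U = (-1/2, -2/3)
2·[UFM] = -1/2, 2·[EZM] = -2
[UFM]:[EZM] = -1/2:-2 = 1/4

[UFM]:[EZM] = 1/4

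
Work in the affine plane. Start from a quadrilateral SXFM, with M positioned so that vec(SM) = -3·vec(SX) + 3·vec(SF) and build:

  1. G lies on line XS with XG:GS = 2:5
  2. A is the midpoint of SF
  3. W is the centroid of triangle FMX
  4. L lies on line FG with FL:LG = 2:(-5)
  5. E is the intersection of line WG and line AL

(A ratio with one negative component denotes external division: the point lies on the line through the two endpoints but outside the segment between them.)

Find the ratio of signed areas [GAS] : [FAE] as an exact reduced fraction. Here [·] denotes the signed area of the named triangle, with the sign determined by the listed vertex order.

Set S = (0, 0), X = (1, 0), F = (0, 1), M = (-3, 3); any affine frame gives the same invariant.
1. G lies on line XS with XG:GS = 2:5 ⇒ G = (5/7, 0)
2. A is the midpoint of SF ⇒ A = (0, 1/2)
3. W is the centroid of triangle FMX ⇒ W = (-2/3, 4/3)
4. L lies on line FG with FL:LG = 2:(-5) ⇒ L = (-10/21, 5/3)
5. E is the intersection of line WG and line AL ⇒ E = (-110/861, 100/123)
2·[GAS] = 5/14, 2·[FAE] = -55/861
[GAS]:[FAE] = 5/14:-55/861 = -123/22

[GAS]:[FAE] = -123/22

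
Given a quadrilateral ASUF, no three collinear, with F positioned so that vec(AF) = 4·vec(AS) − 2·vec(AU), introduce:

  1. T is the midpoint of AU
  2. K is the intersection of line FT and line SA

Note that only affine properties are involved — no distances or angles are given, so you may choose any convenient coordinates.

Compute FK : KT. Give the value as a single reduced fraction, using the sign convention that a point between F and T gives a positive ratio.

Choose coordinates A = (0, 0), S = (1, 0), U = (0, 1), F = (4, -2).
1. T is the midpoint of AU ⇒ T = (0, 1/2)
2. K is the intersection of line FT and line SA ⇒ K = (4/5, 0)
K = F + t·(T−F) with t = 4/5, so FK:KT = t:(1−t) = 4/5:1/5

FK:KT = 4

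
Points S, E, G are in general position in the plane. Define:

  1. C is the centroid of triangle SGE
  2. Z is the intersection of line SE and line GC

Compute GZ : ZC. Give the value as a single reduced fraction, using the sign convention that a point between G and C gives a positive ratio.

Work in coordinates with S = (0, 0), E = (1, 0), G = (0, 1).
1. C is the centroid of triangle SGE ⇒ C = (1/3, 1/3)
2. Z is the intersection of line SE and line GC ⇒ Z = (1/2, 0)
Z = G + t·(C−G) with t = 3/2, so GZ:ZC = t:(1−t) = 3/2:-1/2

GZ:ZC = -3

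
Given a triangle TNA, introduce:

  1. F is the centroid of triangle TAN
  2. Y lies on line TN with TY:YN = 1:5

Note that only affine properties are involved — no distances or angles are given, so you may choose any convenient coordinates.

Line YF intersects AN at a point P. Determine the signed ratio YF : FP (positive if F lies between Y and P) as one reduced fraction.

YF:FP = 3/2

Choose coordinates T = (0, 0), N = (1, 0), A = (0, 1).
1. F is the centroid of triangle TAN ⇒ F = (1/3, 1/3)
2. Y lies on line TN with TY:YN = 1:5 ⇒ Y = (1/6, 0)
line YF meets AN at P = (4/9, 5/9)
F = Y + t·(P−Y) with t = 3/5, so YF:FP = 3/5:2/5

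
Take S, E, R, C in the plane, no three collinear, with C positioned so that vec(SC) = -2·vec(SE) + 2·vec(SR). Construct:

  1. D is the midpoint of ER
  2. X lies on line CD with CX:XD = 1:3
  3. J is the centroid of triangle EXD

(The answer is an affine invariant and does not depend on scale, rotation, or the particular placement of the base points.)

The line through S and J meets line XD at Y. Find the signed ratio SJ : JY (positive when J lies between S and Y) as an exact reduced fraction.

SJ:JY = 11

Set S = (0, 0), E = (1, 0), R = (0, 1), C = (-2, 2); any affine frame gives the same invariant.
1. D is the midpoint of ER ⇒ D = (1/2, 1/2)
2. X lies on line CD with CX:XD = 1:3 ⇒ X = (-11/8, 13/8)
3. J is the centroid of triangle EXD ⇒ J = (1/24, 17/24)
line SJ meets XD at Y = (1/22, 17/22)
J = S + t·(Y−S) with t = 11/12, so SJ:JY = 11/12:1/12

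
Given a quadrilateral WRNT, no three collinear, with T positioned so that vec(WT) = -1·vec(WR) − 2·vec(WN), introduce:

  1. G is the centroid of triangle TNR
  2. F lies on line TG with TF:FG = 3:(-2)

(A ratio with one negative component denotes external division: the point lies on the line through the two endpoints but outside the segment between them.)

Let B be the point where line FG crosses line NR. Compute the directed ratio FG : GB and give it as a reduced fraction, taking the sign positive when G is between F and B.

Choose coordinates W = (0, 0), R = (1, 0), N = (0, 1), T = (-1, -2).
1. G is the centroid of triangle TNR ⇒ G = (0, -1/3)
2. F lies on line TG with TF:FG = 3:(-2) ⇒ F = (2, 3)
line FG meets NR at B = (1/2, 1/2)
G = F + t·(B−F) with t = 4/3, so FG:GB = 4/3:-1/3

FG:GB = -4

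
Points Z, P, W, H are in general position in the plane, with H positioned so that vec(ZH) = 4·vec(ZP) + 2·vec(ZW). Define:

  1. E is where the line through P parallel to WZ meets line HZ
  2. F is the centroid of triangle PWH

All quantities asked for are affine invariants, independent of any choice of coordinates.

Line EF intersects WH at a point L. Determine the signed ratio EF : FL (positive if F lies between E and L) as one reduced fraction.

Set Z = (0, 0), P = (1, 0), W = (0, 1), H = (4, 2); any affine frame gives the same invariant.
1. E is where the line through P parallel to WZ meets line HZ ⇒ E = (1, 1/2)
2. F is the centroid of triangle PWH ⇒ F = (5/3, 1)
line EF meets WH at L = (5/2, 13/8)
F = E + t·(L−E) with t = 4/9, so EF:FL = 4/9:5/9

EF:FL = 4/5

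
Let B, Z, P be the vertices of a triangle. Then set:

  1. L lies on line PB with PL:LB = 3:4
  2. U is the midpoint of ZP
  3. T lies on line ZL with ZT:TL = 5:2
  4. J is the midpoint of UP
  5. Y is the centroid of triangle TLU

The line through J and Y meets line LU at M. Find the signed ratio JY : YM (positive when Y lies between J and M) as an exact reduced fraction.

Choose coordinates B = (0, 0), Z = (1, 0), P = (0, 1).
1. L lies on line PB with PL:LB = 3:4 ⇒ L = (0, 4/7)
2. U is the midpoint of ZP ⇒ U = (1/2, 1/2)
3. T lies on line ZL with ZT:TL = 5:2 ⇒ T = (2/7, 20/49)
4. J is the midpoint of UP ⇒ J = (1/4, 3/4)
5. Y is the centroid of triangle TLU ⇒ Y = (11/42, 145/294)
line JY meets LU at M = (13/50, 187/350)
Y = J + t·(M−J) with t = 25/21, so JY:YM = 25/21:-4/21

JY:YM = -25/4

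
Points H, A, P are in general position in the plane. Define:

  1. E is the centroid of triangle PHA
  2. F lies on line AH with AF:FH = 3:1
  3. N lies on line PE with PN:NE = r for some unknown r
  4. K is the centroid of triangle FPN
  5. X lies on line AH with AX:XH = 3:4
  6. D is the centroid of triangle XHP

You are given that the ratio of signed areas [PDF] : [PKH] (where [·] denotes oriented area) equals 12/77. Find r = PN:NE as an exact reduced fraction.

Assign H = (0, 0), A = (1, 0), P = (0, 1) — the answer is frame-independent, so this choice is without loss of generality.
1. E is the centroid of triangle PHA ⇒ E = (1/3, 1/3)
2. F lies on line AH with AF:FH = 3:1 ⇒ F = (1/4, 0)
3. With PN:NE = r, write λ = r/(r+1) so N = P + λ·(E−P); N is affine-linear in λ
4. K is the centroid of triangle FPN ⇒ K is an affine combination of earlier points and hence also affine-linear in λ
5. X lies on line AH with AX:XH = 3:4 ⇒ X = (4/7, 0)
6. D is the centroid of triangle XHP ⇒ D = (4/21, 1/3)
Every point depending on N is an affine combination of N and λ-independent points, so each such coordinate is linear in λ; the λ² term in each signed area is a multiple of (E−P)×(E−P) = 0, so 2·[PDF] and 2·[PKH] are each linear in λ. Evaluating at λ=0 and λ=1:
  2·[PDF] = -1/42,   2·[PKH] = -1/9·λ − 1/12
So [PDF]:[PKH] = (-1/42) / (-1/9·λ − 1/12). Setting this equal to 12/77:
  -1/42 = 12/77·(-1/9·λ − 1/12)  ⇒  λ = 5/8
Then r = λ/(1−λ) = (5/8)/(3/8) = 5/3. Check: with r = 5/3, N = (5/24, 7/12) and [PDF]:[PKH] = 12/77 as required.

r = 5/3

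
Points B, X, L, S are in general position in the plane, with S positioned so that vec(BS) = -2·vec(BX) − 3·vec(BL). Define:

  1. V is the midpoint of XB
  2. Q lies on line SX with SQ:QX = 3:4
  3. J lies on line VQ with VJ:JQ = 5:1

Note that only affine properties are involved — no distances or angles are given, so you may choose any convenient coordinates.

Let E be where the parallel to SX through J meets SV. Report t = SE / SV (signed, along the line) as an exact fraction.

t = 1/6

Work in coordinates with B = (0, 0), X = (1, 0), L = (0, 1), S = (-2, -3).
1. V is the midpoint of XB ⇒ V = (1/2, 0)
2. Q lies on line SX with SQ:QX = 3:4 ⇒ Q = (-5/7, -12/7)
3. J lies on line VQ with VJ:JQ = 5:1 ⇒ J = (-43/84, -10/7)
through J parallel to SX: direction (3, 3); meets SV at E = (-19/12, -5/2)
E = S + t·(V−S) with t = 1/6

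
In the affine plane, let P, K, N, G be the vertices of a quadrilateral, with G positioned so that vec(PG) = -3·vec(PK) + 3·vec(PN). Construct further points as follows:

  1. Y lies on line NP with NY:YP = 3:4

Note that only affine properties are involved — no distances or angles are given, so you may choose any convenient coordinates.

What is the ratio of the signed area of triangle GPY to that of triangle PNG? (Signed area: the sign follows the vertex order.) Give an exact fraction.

Choose coordinates P = (0, 0), K = (1, 0), N = (0, 1), G = (-3, 3).
1. Y lies on line NP with NY:YP = 3:4 ⇒ Y = (0, 4/7)
2·[GPY] = 12/7, 2·[PNG] = 3
[GPY]:[PNG] = 12/7:3 = 4/7

[GPY]:[PNG] = 4/7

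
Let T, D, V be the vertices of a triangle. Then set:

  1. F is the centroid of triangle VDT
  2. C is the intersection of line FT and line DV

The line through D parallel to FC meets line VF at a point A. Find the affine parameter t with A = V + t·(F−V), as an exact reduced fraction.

Work in coordinates with T = (0, 0), D = (1, 0), V = (0, 1).
1. F is the centroid of triangle VDT ⇒ F = (1/3, 1/3)
2. C is the intersection of line FT and line DV ⇒ C = (1/2, 1/2)
through D parallel to FC: direction (1/6, 1/6); meets VF at A = (2/3, -1/3)
A = V + t·(F−V) with t = 2

t = 2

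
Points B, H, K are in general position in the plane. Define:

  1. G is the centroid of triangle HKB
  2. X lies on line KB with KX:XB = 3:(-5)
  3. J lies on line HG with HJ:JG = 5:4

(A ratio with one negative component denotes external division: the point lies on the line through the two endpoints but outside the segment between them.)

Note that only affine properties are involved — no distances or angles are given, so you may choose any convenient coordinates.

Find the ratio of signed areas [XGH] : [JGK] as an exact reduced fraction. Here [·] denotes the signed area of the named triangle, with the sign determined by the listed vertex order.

Choose coordinates B = (0, 0), H = (1, 0), K = (0, 1).
1. G is the centroid of triangle HKB ⇒ G = (1/3, 1/3)
2. X lies on line KB with KX:XB = 3:(-5) ⇒ X = (0, 5/2)
3. J lies on line HG with HJ:JG = 5:4 ⇒ J = (17/27, 5/27)
2·[XGH] = 4/3, 2·[JGK] = -4/27
[XGH]:[JGK] = 4/3:-4/27 = -9

[XGH]:[JGK] = -9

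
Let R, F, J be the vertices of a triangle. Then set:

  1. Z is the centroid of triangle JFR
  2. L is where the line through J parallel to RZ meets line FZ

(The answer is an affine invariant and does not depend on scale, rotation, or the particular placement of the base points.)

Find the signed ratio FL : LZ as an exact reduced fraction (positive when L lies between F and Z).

FL:LZ = -2

Choose coordinates R = (0, 0), F = (1, 0), J = (0, 1).
1. Z is the centroid of triangle JFR ⇒ Z = (1/3, 1/3)
2. L is where the line through J parallel to RZ meets line FZ ⇒ L = (-1/3, 2/3)
L = F + t·(Z−F) with t = 2, so FL:LZ = t:(1−t) = 2:-1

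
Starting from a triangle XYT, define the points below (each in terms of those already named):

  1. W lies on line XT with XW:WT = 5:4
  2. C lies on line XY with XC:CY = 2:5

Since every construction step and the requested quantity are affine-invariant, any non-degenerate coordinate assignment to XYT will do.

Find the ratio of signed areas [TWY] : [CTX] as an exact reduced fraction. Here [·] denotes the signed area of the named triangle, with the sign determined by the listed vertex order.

[TWY]:[CTX] = 14/9

Work in coordinates with X = (0, 0), Y = (1, 0), T = (0, 1).
1. W lies on line XT with XW:WT = 5:4 ⇒ W = (0, 5/9)
2. C lies on line XY with XC:CY = 2:5 ⇒ C = (2/7, 0)
2·[TWY] = 4/9, 2·[CTX] = 2/7
[TWY]:[CTX] = 4/9:2/7 = 14/9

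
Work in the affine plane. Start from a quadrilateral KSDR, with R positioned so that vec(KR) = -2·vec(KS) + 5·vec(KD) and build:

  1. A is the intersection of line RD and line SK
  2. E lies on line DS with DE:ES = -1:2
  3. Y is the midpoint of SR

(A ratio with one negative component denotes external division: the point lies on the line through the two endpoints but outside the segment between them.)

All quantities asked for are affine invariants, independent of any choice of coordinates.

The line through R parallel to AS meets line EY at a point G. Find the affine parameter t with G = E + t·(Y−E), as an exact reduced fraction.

t = 6

Work in coordinates with K = (0, 0), S = (1, 0), D = (0, 1), R = (-2, 5).
1. A is the intersection of line RD and line SK ⇒ A = (1/2, 0)
2. E lies on line DS with DE:ES = -1:2 ⇒ E = (-1, 2)
3. Y is the midpoint of SR ⇒ Y = (-1/2, 5/2)
through R parallel to AS: direction (1/2, 0); meets EY at G = (2, 5)
G = E + t·(Y−E) with t = 6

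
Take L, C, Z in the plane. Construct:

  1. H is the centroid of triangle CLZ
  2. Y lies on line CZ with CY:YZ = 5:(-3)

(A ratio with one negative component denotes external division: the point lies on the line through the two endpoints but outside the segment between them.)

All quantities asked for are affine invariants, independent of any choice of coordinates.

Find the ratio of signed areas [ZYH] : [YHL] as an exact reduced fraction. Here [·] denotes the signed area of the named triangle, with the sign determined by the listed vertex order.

Assign L = (0, 0), C = (1, 0), Z = (0, 1) — the answer is frame-independent, so this choice is without loss of generality.
1. H is the centroid of triangle CLZ ⇒ H = (1/3, 1/3)
2. Y lies on line CZ with CY:YZ = 5:(-3) ⇒ Y = (-3/2, 5/2)
2·[ZYH] = 1/2, 2·[YHL] = -4/3
[ZYH]:[YHL] = 1/2:-4/3 = -3/8

[ZYH]:[YHL] = -3/8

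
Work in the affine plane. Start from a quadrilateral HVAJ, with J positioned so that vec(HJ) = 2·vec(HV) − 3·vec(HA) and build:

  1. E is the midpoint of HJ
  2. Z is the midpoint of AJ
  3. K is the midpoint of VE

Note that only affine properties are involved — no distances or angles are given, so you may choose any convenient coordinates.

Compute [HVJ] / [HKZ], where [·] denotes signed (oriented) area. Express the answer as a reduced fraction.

Choose coordinates H = (0, 0), V = (1, 0), A = (0, 1), J = (2, -3).
1. E is the midpoint of HJ ⇒ E = (1, -3/2)
2. Z is the midpoint of AJ ⇒ Z = (1, -1)
3. K is the midpoint of VE ⇒ K = (1, -3/4)
2·[HVJ] = -3, 2·[HKZ] = -1/4
[HVJ]:[HKZ] = -3:-1/4 = 12

[HVJ]:[HKZ] = 12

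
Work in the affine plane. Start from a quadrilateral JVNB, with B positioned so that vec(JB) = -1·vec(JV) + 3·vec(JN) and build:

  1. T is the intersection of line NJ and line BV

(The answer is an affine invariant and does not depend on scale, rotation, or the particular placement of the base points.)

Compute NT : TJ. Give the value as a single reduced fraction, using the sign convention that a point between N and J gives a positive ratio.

Set J = (0, 0), V = (1, 0), N = (0, 1), B = (-1, 3); any affine frame gives the same invariant.
1. T is the intersection of line NJ and line BV ⇒ T = (0, 3/2)
T = N + t·(J−N) with t = -1/2, so NT:TJ = t:(1−t) = -1/2:3/2

NT:TJ = -1/3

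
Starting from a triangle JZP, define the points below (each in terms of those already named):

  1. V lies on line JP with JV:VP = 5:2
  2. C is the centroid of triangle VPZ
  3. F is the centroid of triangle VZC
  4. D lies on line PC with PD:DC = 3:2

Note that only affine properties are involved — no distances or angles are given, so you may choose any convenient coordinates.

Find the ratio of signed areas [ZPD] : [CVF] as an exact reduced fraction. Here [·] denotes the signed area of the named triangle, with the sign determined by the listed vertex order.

[ZPD]:[CVF] = 9/5

Work in coordinates with J = (0, 0), Z = (1, 0), P = (0, 1).
1. V lies on line JP with JV:VP = 5:2 ⇒ V = (0, 5/7)
2. C is the centroid of triangle VPZ ⇒ C = (1/3, 4/7)
3. F is the centroid of triangle VZC ⇒ F = (4/9, 3/7)
4. D lies on line PC with PD:DC = 3:2 ⇒ D = (1/5, 26/35)
2·[ZPD] = 2/35, 2·[CVF] = 2/63
[ZPD]:[CVF] = 2/35:2/63 = 9/5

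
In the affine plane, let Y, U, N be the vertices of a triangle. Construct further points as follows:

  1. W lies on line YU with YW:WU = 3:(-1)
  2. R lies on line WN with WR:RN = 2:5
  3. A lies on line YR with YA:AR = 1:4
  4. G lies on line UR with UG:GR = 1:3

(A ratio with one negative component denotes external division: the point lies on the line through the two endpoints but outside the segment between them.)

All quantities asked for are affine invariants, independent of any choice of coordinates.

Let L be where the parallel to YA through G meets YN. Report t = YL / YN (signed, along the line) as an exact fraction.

Set Y = (0, 0), U = (1, 0), N = (0, 1); any affine frame gives the same invariant.
1. W lies on line YU with YW:WU = 3:(-1) ⇒ W = (3/2, 0)
2. R lies on line WN with WR:RN = 2:5 ⇒ R = (15/14, 2/7)
3. A lies on line YR with YA:AR = 1:4 ⇒ A = (3/14, 2/35)
4. G lies on line UR with UG:GR = 1:3 ⇒ G = (57/56, 1/14)
through G parallel to YA: direction (3/14, 2/35); meets YN at L = (0, -1/5)
L = Y + t·(N−Y) with t = -1/5

t = -1/5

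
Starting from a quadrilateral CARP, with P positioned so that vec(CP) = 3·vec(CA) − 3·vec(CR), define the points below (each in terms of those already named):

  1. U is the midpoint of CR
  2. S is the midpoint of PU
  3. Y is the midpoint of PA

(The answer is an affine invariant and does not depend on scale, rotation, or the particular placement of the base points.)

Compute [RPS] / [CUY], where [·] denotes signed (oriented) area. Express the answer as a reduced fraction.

[RPS]:[CUY] = 3/4

Set C = (0, 0), A = (1, 0), R = (0, 1), P = (3, -3); any affine frame gives the same invariant.
1. U is the midpoint of CR ⇒ U = (0, 1/2)
2. S is the midpoint of PU ⇒ S = (3/2, -5/4)
3. Y is the midpoint of PA ⇒ Y = (2, -3/2)
2·[RPS] = -3/4, 2·[CUY] = -1
[RPS]:[CUY] = -3/4:-1 = 3/4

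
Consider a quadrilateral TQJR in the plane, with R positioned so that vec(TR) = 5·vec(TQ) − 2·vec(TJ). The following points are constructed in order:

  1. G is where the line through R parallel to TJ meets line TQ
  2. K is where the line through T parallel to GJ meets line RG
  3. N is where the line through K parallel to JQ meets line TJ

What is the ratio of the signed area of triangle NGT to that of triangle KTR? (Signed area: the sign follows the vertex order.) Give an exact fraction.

Assign T = (0, 0), Q = (1, 0), J = (0, 1), R = (5, -2) — the answer is frame-independent, so this choice is without loss of generality.
1. G is where the line through R parallel to TJ meets line TQ ⇒ G = (5, 0)
2. K is where the line through T parallel to GJ meets line RG ⇒ K = (5, -1)
3. N is where the line through K parallel to JQ meets line TJ ⇒ N = (0, 4)
2·[NGT] = -20, 2·[KTR] = 5
[NGT]:[KTR] = -20:5 = -4

[NGT]:[KTR] = -4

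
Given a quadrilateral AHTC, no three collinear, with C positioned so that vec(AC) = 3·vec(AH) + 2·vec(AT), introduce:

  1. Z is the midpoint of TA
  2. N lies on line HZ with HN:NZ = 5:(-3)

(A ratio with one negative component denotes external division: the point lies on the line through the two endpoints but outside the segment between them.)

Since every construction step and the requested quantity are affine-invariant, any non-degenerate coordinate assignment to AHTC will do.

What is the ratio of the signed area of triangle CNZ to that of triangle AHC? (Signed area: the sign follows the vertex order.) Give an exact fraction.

[CNZ]:[AHC] = 9/4

Assign A = (0, 0), H = (1, 0), T = (0, 1), C = (3, 2) — the answer is frame-independent, so this choice is without loss of generality.
1. Z is the midpoint of TA ⇒ Z = (0, 1/2)
2. N lies on line HZ with HN:NZ = 5:(-3) ⇒ N = (-3/2, 5/4)
2·[CNZ] = 9/2, 2·[AHC] = 2
[CNZ]:[AHC] = 9/2:2 = 9/4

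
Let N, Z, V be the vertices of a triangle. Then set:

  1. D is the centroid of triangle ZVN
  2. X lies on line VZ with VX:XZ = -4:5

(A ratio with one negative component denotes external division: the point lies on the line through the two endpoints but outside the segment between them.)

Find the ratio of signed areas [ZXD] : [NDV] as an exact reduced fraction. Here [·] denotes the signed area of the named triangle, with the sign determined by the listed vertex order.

[ZXD]:[NDV] = 5

Set N = (0, 0), Z = (1, 0), V = (0, 1); any affine frame gives the same invariant.
1. D is the centroid of triangle ZVN ⇒ D = (1/3, 1/3)
2. X lies on line VZ with VX:XZ = -4:5 ⇒ X = (-4, 5)
2·[ZXD] = 5/3, 2·[NDV] = 1/3
[ZXD]:[NDV] = 5/3:1/3 = 5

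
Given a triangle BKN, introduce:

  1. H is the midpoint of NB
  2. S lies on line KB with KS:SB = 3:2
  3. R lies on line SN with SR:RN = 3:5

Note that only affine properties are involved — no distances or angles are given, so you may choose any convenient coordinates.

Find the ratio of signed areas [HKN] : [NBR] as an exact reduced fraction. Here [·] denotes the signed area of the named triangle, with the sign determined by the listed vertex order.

Choose coordinates B = (0, 0), K = (1, 0), N = (0, 1).
1. H is the midpoint of NB ⇒ H = (0, 1/2)
2. S lies on line KB with KS:SB = 3:2 ⇒ S = (2/5, 0)
3. R lies on line SN with SR:RN = 3:5 ⇒ R = (1/4, 3/8)
2·[HKN] = 1/2, 2·[NBR] = 1/4
[HKN]:[NBR] = 1/2:1/4 = 2

[HKN]:[NBR] = 2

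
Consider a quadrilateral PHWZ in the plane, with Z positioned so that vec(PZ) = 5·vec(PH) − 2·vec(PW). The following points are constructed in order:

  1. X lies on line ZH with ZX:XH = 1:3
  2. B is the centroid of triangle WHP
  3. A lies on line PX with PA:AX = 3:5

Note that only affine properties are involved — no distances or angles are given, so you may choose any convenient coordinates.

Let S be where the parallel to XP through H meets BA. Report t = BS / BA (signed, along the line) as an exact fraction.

t = 2/11

Choose coordinates P = (0, 0), H = (1, 0), W = (0, 1), Z = (5, -2).
1. X lies on line ZH with ZX:XH = 1:3 ⇒ X = (4, -3/2)
2. B is the centroid of triangle WHP ⇒ B = (1/3, 1/3)
3. A lies on line PX with PA:AX = 3:5 ⇒ A = (3/2, -9/16)
through H parallel to XP: direction (-4, 3/2); meets BA at S = (6/11, 15/88)
S = B + t·(A−B) with t = 2/11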